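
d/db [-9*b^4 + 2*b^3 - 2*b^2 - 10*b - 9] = -36*b^3 + 6*b^2 - 4*b - 10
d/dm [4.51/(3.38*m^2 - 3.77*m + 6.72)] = (17.0027 - 30.4876*m)/(3.38*m^2 - 3.77*m + 6.72)^2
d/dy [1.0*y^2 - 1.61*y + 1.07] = 2.0*y - 1.61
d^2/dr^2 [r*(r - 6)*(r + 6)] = 6*r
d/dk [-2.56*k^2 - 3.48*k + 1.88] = -5.12*k - 3.48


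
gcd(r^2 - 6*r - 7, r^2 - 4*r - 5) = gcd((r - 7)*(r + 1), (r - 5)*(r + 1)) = r + 1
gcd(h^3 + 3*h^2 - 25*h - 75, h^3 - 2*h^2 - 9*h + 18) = h + 3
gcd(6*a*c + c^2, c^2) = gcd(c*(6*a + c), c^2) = c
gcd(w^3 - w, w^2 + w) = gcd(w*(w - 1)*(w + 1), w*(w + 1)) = w^2 + w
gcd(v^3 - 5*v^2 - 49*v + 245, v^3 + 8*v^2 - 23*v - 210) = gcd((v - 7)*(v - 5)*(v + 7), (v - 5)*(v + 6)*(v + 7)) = v^2 + 2*v - 35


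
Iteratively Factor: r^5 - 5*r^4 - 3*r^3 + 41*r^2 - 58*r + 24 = (r + 3)*(r^4 - 8*r^3 + 21*r^2 - 22*r + 8) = (r - 1)*(r + 3)*(r^3 - 7*r^2 + 14*r - 8) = (r - 4)*(r - 1)*(r + 3)*(r^2 - 3*r + 2) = (r - 4)*(r - 2)*(r - 1)*(r + 3)*(r - 1)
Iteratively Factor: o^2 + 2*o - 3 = (o + 3)*(o - 1)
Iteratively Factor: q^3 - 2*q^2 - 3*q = (q + 1)*(q^2 - 3*q) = (q - 3)*(q + 1)*(q)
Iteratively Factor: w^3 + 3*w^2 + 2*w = (w + 2)*(w^2 + w) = w*(w + 2)*(w + 1)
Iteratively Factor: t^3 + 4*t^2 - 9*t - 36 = (t + 4)*(t^2 - 9) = (t - 3)*(t + 4)*(t + 3)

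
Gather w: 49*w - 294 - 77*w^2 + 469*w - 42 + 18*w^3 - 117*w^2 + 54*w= 18*w^3 - 194*w^2 + 572*w - 336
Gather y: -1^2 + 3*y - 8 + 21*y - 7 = 24*y - 16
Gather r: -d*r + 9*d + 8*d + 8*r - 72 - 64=17*d + r*(8 - d) - 136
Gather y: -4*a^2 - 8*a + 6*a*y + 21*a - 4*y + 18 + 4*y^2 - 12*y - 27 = -4*a^2 + 13*a + 4*y^2 + y*(6*a - 16) - 9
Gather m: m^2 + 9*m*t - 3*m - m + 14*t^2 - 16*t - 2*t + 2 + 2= m^2 + m*(9*t - 4) + 14*t^2 - 18*t + 4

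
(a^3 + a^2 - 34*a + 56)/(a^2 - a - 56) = (a^2 - 6*a + 8)/(a - 8)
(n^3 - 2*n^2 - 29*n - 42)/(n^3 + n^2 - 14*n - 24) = (n - 7)/(n - 4)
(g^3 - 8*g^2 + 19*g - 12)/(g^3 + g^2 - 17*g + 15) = (g - 4)/(g + 5)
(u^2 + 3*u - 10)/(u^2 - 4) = (u + 5)/(u + 2)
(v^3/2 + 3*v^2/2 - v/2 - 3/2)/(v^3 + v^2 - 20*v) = (v^3 + 3*v^2 - v - 3)/(2*v*(v^2 + v - 20))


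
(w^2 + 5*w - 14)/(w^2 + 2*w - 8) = (w + 7)/(w + 4)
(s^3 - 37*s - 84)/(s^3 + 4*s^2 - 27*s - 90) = (s^2 - 3*s - 28)/(s^2 + s - 30)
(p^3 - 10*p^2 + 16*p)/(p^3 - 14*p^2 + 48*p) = (p - 2)/(p - 6)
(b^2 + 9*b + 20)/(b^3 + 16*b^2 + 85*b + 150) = (b + 4)/(b^2 + 11*b + 30)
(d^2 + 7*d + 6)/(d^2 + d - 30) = (d + 1)/(d - 5)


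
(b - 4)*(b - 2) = b^2 - 6*b + 8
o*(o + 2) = o^2 + 2*o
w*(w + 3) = w^2 + 3*w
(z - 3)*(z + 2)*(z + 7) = z^3 + 6*z^2 - 13*z - 42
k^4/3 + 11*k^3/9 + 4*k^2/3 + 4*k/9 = k*(k/3 + 1/3)*(k + 2/3)*(k + 2)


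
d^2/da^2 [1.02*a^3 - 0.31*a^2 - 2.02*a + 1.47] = 6.12*a - 0.62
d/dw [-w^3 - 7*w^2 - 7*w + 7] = -3*w^2 - 14*w - 7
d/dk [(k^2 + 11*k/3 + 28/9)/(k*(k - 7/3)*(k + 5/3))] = (-81*k^4 - 594*k^3 - 873*k^2 + 336*k + 980)/(k^2*(81*k^4 - 108*k^3 - 594*k^2 + 420*k + 1225))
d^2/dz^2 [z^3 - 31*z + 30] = 6*z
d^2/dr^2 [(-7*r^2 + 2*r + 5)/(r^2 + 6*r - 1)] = 4*(22*r^3 - 3*r^2 + 48*r + 95)/(r^6 + 18*r^5 + 105*r^4 + 180*r^3 - 105*r^2 + 18*r - 1)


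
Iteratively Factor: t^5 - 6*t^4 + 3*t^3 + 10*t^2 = (t - 5)*(t^4 - t^3 - 2*t^2) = t*(t - 5)*(t^3 - t^2 - 2*t) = t*(t - 5)*(t - 2)*(t^2 + t) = t^2*(t - 5)*(t - 2)*(t + 1)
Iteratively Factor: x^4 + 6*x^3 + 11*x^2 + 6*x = (x + 1)*(x^3 + 5*x^2 + 6*x) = (x + 1)*(x + 2)*(x^2 + 3*x) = (x + 1)*(x + 2)*(x + 3)*(x)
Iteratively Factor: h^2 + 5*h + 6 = (h + 2)*(h + 3)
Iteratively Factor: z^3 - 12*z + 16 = (z + 4)*(z^2 - 4*z + 4) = (z - 2)*(z + 4)*(z - 2)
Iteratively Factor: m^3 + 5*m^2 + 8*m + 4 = (m + 1)*(m^2 + 4*m + 4) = (m + 1)*(m + 2)*(m + 2)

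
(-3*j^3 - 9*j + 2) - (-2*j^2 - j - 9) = -3*j^3 + 2*j^2 - 8*j + 11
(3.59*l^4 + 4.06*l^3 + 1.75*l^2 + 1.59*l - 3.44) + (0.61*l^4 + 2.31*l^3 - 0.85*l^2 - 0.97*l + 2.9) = 4.2*l^4 + 6.37*l^3 + 0.9*l^2 + 0.62*l - 0.54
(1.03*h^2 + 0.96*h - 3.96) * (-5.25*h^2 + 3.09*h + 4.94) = -5.4075*h^4 - 1.8573*h^3 + 28.8446*h^2 - 7.494*h - 19.5624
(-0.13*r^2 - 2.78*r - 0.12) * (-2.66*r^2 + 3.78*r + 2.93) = 0.3458*r^4 + 6.9034*r^3 - 10.5701*r^2 - 8.599*r - 0.3516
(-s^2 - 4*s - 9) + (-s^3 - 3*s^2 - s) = -s^3 - 4*s^2 - 5*s - 9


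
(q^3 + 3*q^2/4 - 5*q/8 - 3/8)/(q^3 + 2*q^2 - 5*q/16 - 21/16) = 2*(2*q + 1)/(4*q + 7)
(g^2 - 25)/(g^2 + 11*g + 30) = (g - 5)/(g + 6)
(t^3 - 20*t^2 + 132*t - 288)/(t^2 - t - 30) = (t^2 - 14*t + 48)/(t + 5)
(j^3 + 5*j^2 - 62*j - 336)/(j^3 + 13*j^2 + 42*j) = (j - 8)/j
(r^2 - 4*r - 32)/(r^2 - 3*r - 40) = (r + 4)/(r + 5)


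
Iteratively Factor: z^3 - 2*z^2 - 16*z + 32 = (z + 4)*(z^2 - 6*z + 8) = (z - 4)*(z + 4)*(z - 2)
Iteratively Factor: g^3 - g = (g)*(g^2 - 1) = g*(g - 1)*(g + 1)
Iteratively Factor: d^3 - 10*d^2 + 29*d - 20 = (d - 4)*(d^2 - 6*d + 5) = (d - 5)*(d - 4)*(d - 1)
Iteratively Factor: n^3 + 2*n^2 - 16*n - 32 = (n + 2)*(n^2 - 16) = (n - 4)*(n + 2)*(n + 4)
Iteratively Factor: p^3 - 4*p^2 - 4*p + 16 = (p - 2)*(p^2 - 2*p - 8) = (p - 4)*(p - 2)*(p + 2)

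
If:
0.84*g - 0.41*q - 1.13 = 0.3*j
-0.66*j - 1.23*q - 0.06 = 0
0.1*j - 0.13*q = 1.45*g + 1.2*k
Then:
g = 1.31277056277056 - 0.177489177489178*q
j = -1.86363636363636*q - 0.0909090909090909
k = -0.0491702741702742*q - 1.59384018759019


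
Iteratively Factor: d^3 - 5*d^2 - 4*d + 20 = (d - 5)*(d^2 - 4) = (d - 5)*(d + 2)*(d - 2)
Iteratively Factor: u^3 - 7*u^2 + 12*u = (u - 3)*(u^2 - 4*u) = u*(u - 3)*(u - 4)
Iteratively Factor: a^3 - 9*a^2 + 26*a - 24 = (a - 3)*(a^2 - 6*a + 8) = (a - 4)*(a - 3)*(a - 2)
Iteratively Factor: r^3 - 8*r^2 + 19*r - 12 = (r - 1)*(r^2 - 7*r + 12) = (r - 4)*(r - 1)*(r - 3)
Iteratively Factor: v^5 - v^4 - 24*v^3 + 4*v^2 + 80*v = (v - 2)*(v^4 + v^3 - 22*v^2 - 40*v) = (v - 2)*(v + 4)*(v^3 - 3*v^2 - 10*v) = v*(v - 2)*(v + 4)*(v^2 - 3*v - 10) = v*(v - 2)*(v + 2)*(v + 4)*(v - 5)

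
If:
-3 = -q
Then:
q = 3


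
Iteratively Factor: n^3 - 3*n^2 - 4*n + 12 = (n - 3)*(n^2 - 4) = (n - 3)*(n - 2)*(n + 2)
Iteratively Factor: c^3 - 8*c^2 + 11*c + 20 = (c - 5)*(c^2 - 3*c - 4) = (c - 5)*(c - 4)*(c + 1)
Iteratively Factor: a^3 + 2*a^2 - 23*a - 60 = (a + 4)*(a^2 - 2*a - 15) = (a - 5)*(a + 4)*(a + 3)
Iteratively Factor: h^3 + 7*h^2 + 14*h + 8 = (h + 2)*(h^2 + 5*h + 4) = (h + 2)*(h + 4)*(h + 1)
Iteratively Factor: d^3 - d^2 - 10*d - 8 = (d + 2)*(d^2 - 3*d - 4) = (d + 1)*(d + 2)*(d - 4)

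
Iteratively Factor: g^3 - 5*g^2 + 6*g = (g)*(g^2 - 5*g + 6) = g*(g - 3)*(g - 2)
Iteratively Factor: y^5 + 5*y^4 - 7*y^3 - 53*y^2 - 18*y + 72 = (y + 3)*(y^4 + 2*y^3 - 13*y^2 - 14*y + 24) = (y + 3)*(y + 4)*(y^3 - 2*y^2 - 5*y + 6) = (y - 3)*(y + 3)*(y + 4)*(y^2 + y - 2) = (y - 3)*(y + 2)*(y + 3)*(y + 4)*(y - 1)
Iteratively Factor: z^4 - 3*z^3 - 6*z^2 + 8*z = (z - 4)*(z^3 + z^2 - 2*z) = (z - 4)*(z - 1)*(z^2 + 2*z) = z*(z - 4)*(z - 1)*(z + 2)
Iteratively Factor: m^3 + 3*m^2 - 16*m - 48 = (m + 3)*(m^2 - 16) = (m + 3)*(m + 4)*(m - 4)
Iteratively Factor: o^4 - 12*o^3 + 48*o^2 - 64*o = (o - 4)*(o^3 - 8*o^2 + 16*o) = (o - 4)^2*(o^2 - 4*o) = o*(o - 4)^2*(o - 4)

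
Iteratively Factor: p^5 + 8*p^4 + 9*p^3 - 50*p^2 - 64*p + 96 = (p - 1)*(p^4 + 9*p^3 + 18*p^2 - 32*p - 96) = (p - 1)*(p + 4)*(p^3 + 5*p^2 - 2*p - 24) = (p - 1)*(p + 4)^2*(p^2 + p - 6) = (p - 2)*(p - 1)*(p + 4)^2*(p + 3)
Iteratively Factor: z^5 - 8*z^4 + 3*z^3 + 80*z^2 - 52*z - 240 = (z - 3)*(z^4 - 5*z^3 - 12*z^2 + 44*z + 80) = (z - 5)*(z - 3)*(z^3 - 12*z - 16) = (z - 5)*(z - 4)*(z - 3)*(z^2 + 4*z + 4) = (z - 5)*(z - 4)*(z - 3)*(z + 2)*(z + 2)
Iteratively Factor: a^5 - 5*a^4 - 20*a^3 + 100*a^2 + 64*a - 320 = (a + 4)*(a^4 - 9*a^3 + 16*a^2 + 36*a - 80) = (a + 2)*(a + 4)*(a^3 - 11*a^2 + 38*a - 40) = (a - 4)*(a + 2)*(a + 4)*(a^2 - 7*a + 10) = (a - 4)*(a - 2)*(a + 2)*(a + 4)*(a - 5)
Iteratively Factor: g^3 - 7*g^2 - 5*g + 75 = (g - 5)*(g^2 - 2*g - 15) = (g - 5)*(g + 3)*(g - 5)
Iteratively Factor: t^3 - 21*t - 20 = (t + 1)*(t^2 - t - 20) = (t + 1)*(t + 4)*(t - 5)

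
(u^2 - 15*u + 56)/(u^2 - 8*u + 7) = (u - 8)/(u - 1)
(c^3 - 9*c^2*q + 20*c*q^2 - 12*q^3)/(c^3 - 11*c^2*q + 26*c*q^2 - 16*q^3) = (-c + 6*q)/(-c + 8*q)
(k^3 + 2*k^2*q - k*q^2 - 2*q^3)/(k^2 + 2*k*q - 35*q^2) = (k^3 + 2*k^2*q - k*q^2 - 2*q^3)/(k^2 + 2*k*q - 35*q^2)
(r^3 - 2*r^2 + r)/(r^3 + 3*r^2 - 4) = r*(r - 1)/(r^2 + 4*r + 4)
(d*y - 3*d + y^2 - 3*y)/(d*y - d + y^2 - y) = (y - 3)/(y - 1)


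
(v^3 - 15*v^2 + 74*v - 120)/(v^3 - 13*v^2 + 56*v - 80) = (v - 6)/(v - 4)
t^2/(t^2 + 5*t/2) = 2*t/(2*t + 5)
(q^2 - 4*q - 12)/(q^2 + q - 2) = (q - 6)/(q - 1)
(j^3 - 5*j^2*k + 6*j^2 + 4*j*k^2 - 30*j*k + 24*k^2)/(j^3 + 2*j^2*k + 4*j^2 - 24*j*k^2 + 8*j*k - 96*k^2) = (j^2 - j*k + 6*j - 6*k)/(j^2 + 6*j*k + 4*j + 24*k)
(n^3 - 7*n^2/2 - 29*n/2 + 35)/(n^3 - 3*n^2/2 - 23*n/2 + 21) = (n - 5)/(n - 3)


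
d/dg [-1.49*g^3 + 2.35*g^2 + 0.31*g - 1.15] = -4.47*g^2 + 4.7*g + 0.31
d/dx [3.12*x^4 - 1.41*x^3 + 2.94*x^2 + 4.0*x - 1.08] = 12.48*x^3 - 4.23*x^2 + 5.88*x + 4.0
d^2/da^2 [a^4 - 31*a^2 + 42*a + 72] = 12*a^2 - 62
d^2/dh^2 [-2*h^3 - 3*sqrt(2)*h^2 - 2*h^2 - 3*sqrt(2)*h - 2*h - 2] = -12*h - 6*sqrt(2) - 4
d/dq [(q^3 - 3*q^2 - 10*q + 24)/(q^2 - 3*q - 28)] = (q^4 - 6*q^3 - 65*q^2 + 120*q + 352)/(q^4 - 6*q^3 - 47*q^2 + 168*q + 784)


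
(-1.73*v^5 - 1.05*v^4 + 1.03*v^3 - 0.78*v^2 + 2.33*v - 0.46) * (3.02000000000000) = -5.2246*v^5 - 3.171*v^4 + 3.1106*v^3 - 2.3556*v^2 + 7.0366*v - 1.3892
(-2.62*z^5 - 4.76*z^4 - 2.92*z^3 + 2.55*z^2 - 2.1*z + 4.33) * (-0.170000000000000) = 0.4454*z^5 + 0.8092*z^4 + 0.4964*z^3 - 0.4335*z^2 + 0.357*z - 0.7361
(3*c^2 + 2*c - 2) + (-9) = 3*c^2 + 2*c - 11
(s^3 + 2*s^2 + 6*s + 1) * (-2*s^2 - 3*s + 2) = -2*s^5 - 7*s^4 - 16*s^3 - 16*s^2 + 9*s + 2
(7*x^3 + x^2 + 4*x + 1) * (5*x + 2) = 35*x^4 + 19*x^3 + 22*x^2 + 13*x + 2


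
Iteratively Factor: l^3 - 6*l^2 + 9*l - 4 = (l - 1)*(l^2 - 5*l + 4) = (l - 4)*(l - 1)*(l - 1)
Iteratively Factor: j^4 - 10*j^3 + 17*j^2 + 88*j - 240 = (j - 4)*(j^3 - 6*j^2 - 7*j + 60) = (j - 4)^2*(j^2 - 2*j - 15) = (j - 4)^2*(j + 3)*(j - 5)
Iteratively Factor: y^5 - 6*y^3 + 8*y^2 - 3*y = (y - 1)*(y^4 + y^3 - 5*y^2 + 3*y) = y*(y - 1)*(y^3 + y^2 - 5*y + 3) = y*(y - 1)^2*(y^2 + 2*y - 3) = y*(y - 1)^2*(y + 3)*(y - 1)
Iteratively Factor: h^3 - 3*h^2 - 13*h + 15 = (h + 3)*(h^2 - 6*h + 5) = (h - 1)*(h + 3)*(h - 5)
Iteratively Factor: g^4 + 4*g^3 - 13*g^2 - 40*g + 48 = (g + 4)*(g^3 - 13*g + 12) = (g + 4)^2*(g^2 - 4*g + 3) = (g - 3)*(g + 4)^2*(g - 1)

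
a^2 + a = a*(a + 1)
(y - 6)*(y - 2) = y^2 - 8*y + 12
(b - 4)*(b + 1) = b^2 - 3*b - 4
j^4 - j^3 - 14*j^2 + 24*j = j*(j - 3)*(j - 2)*(j + 4)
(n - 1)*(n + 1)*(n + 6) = n^3 + 6*n^2 - n - 6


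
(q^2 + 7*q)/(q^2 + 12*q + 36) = q*(q + 7)/(q^2 + 12*q + 36)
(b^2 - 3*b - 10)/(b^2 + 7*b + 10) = (b - 5)/(b + 5)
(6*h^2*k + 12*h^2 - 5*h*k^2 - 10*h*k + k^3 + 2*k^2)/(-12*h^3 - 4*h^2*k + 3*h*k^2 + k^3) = (-3*h*k - 6*h + k^2 + 2*k)/(6*h^2 + 5*h*k + k^2)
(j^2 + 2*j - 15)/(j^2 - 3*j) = (j + 5)/j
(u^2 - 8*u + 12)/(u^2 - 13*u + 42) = (u - 2)/(u - 7)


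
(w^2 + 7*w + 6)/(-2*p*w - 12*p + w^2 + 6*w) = (-w - 1)/(2*p - w)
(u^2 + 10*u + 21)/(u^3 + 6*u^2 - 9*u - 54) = (u + 7)/(u^2 + 3*u - 18)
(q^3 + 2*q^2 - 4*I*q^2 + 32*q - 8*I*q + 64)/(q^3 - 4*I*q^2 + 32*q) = (q + 2)/q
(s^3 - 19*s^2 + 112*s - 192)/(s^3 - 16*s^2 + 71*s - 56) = (s^2 - 11*s + 24)/(s^2 - 8*s + 7)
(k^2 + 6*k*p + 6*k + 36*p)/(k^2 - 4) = (k^2 + 6*k*p + 6*k + 36*p)/(k^2 - 4)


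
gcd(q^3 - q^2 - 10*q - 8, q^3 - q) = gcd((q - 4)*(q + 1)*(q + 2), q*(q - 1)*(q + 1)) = q + 1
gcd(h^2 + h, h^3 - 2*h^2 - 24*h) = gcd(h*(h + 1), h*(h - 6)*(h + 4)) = h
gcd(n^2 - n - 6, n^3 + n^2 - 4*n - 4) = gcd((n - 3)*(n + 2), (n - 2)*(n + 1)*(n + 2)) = n + 2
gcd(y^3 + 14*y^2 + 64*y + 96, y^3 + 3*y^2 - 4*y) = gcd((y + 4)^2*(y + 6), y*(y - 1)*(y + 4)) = y + 4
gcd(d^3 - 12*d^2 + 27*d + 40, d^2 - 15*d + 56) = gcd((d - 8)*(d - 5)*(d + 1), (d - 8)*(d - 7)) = d - 8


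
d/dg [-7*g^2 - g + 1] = -14*g - 1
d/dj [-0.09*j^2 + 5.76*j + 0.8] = 5.76 - 0.18*j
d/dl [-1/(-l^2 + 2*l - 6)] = 2*(1 - l)/(l^2 - 2*l + 6)^2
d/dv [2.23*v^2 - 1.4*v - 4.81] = 4.46*v - 1.4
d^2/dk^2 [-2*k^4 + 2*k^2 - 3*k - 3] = 4 - 24*k^2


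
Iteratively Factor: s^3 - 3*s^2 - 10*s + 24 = (s - 2)*(s^2 - s - 12) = (s - 4)*(s - 2)*(s + 3)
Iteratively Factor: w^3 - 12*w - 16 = (w - 4)*(w^2 + 4*w + 4) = (w - 4)*(w + 2)*(w + 2)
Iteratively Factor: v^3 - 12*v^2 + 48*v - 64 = (v - 4)*(v^2 - 8*v + 16) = (v - 4)^2*(v - 4)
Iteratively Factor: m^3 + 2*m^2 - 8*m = (m - 2)*(m^2 + 4*m) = (m - 2)*(m + 4)*(m)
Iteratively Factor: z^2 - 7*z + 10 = (z - 5)*(z - 2)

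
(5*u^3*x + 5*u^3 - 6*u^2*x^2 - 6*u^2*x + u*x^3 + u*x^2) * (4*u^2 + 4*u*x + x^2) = 20*u^5*x + 20*u^5 - 4*u^4*x^2 - 4*u^4*x - 15*u^3*x^3 - 15*u^3*x^2 - 2*u^2*x^4 - 2*u^2*x^3 + u*x^5 + u*x^4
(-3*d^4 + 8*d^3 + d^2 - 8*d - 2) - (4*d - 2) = -3*d^4 + 8*d^3 + d^2 - 12*d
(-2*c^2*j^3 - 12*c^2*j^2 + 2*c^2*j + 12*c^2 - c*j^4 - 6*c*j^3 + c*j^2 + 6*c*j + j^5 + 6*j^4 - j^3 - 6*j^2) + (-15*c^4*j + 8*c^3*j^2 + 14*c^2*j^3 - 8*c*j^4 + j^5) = -15*c^4*j + 8*c^3*j^2 + 12*c^2*j^3 - 12*c^2*j^2 + 2*c^2*j + 12*c^2 - 9*c*j^4 - 6*c*j^3 + c*j^2 + 6*c*j + 2*j^5 + 6*j^4 - j^3 - 6*j^2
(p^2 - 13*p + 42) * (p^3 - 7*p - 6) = p^5 - 13*p^4 + 35*p^3 + 85*p^2 - 216*p - 252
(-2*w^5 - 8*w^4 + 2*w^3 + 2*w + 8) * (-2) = 4*w^5 + 16*w^4 - 4*w^3 - 4*w - 16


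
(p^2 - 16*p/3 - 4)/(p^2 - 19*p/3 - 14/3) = (p - 6)/(p - 7)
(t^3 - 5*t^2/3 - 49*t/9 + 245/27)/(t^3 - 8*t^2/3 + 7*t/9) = (9*t^2 + 6*t - 35)/(3*t*(3*t - 1))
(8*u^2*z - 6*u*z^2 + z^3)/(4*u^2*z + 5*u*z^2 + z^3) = (8*u^2 - 6*u*z + z^2)/(4*u^2 + 5*u*z + z^2)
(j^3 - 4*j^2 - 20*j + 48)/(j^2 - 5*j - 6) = (j^2 + 2*j - 8)/(j + 1)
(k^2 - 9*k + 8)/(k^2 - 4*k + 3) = (k - 8)/(k - 3)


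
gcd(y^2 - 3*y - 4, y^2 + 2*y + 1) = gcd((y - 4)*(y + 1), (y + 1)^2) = y + 1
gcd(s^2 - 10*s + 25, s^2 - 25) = s - 5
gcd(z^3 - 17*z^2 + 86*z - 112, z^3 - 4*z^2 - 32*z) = z - 8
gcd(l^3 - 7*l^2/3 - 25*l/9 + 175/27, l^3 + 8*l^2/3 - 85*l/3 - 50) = l + 5/3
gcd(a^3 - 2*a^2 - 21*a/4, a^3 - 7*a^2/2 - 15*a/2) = a^2 + 3*a/2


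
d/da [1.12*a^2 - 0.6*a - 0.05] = 2.24*a - 0.6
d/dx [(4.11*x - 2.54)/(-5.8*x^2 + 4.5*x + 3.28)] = (23.838*x^2 - 29.464*x + 24.9108)/(33.64*x^4 - 52.2*x^3 - 17.798*x^2 + 29.52*x + 10.7584)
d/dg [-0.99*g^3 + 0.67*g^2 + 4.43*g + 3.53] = -2.97*g^2 + 1.34*g + 4.43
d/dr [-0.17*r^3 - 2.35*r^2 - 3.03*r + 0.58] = -0.51*r^2 - 4.7*r - 3.03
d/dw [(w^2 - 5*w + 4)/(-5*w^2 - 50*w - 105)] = (-15*w^2 - 34*w + 145)/(5*(w^4 + 20*w^3 + 142*w^2 + 420*w + 441))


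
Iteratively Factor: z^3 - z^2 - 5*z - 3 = (z - 3)*(z^2 + 2*z + 1) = (z - 3)*(z + 1)*(z + 1)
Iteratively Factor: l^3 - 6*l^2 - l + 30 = (l - 3)*(l^2 - 3*l - 10) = (l - 5)*(l - 3)*(l + 2)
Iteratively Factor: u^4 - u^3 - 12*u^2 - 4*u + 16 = (u - 4)*(u^3 + 3*u^2 - 4) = (u - 4)*(u - 1)*(u^2 + 4*u + 4) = (u - 4)*(u - 1)*(u + 2)*(u + 2)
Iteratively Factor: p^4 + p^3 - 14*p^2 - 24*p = (p)*(p^3 + p^2 - 14*p - 24) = p*(p + 2)*(p^2 - p - 12) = p*(p - 4)*(p + 2)*(p + 3)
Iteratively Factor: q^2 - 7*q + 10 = (q - 5)*(q - 2)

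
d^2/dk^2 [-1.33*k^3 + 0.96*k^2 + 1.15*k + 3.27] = 1.92 - 7.98*k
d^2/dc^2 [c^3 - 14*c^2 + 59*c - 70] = 6*c - 28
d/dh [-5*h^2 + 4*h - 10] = 4 - 10*h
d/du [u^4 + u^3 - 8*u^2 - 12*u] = 4*u^3 + 3*u^2 - 16*u - 12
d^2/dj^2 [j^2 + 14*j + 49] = 2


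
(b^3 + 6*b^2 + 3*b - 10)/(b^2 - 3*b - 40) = (b^2 + b - 2)/(b - 8)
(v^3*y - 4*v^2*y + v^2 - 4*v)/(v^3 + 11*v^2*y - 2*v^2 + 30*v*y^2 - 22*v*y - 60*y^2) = v*(v^2*y - 4*v*y + v - 4)/(v^3 + 11*v^2*y - 2*v^2 + 30*v*y^2 - 22*v*y - 60*y^2)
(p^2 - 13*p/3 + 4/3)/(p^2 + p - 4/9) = 3*(p - 4)/(3*p + 4)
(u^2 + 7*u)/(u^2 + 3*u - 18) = u*(u + 7)/(u^2 + 3*u - 18)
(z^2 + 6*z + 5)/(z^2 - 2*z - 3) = (z + 5)/(z - 3)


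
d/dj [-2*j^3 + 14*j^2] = 2*j*(14 - 3*j)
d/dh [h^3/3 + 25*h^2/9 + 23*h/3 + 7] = h^2 + 50*h/9 + 23/3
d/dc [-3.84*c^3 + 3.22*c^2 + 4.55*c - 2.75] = -11.52*c^2 + 6.44*c + 4.55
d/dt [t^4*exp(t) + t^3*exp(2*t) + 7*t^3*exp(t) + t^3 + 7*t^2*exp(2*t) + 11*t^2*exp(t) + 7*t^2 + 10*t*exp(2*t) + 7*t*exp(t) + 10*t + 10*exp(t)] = t^4*exp(t) + 2*t^3*exp(2*t) + 11*t^3*exp(t) + 17*t^2*exp(2*t) + 32*t^2*exp(t) + 3*t^2 + 34*t*exp(2*t) + 29*t*exp(t) + 14*t + 10*exp(2*t) + 17*exp(t) + 10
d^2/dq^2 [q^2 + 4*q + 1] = 2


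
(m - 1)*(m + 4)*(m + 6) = m^3 + 9*m^2 + 14*m - 24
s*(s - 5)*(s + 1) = s^3 - 4*s^2 - 5*s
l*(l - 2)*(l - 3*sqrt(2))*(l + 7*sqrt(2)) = l^4 - 2*l^3 + 4*sqrt(2)*l^3 - 42*l^2 - 8*sqrt(2)*l^2 + 84*l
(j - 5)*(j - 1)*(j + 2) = j^3 - 4*j^2 - 7*j + 10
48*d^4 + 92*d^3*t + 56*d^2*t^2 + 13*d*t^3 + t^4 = (d + t)*(2*d + t)*(4*d + t)*(6*d + t)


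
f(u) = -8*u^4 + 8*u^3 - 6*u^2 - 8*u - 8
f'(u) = -32*u^3 + 24*u^2 - 12*u - 8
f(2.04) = -119.92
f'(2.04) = -204.27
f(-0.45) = -6.67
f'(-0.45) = 5.18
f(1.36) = -37.22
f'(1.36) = -60.42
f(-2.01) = -211.70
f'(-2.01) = 372.94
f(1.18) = -28.16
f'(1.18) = -41.32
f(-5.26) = -7420.15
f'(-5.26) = 5376.15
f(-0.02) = -7.84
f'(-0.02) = -7.75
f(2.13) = -139.62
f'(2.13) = -233.91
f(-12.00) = -180488.00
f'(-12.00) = 58888.00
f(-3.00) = -902.00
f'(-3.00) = 1108.00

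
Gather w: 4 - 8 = -4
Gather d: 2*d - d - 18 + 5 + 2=d - 11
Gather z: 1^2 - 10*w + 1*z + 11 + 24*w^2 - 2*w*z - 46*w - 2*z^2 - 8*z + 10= 24*w^2 - 56*w - 2*z^2 + z*(-2*w - 7) + 22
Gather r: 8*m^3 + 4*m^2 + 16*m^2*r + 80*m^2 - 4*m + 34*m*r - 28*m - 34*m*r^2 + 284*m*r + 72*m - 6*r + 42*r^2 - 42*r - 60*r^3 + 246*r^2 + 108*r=8*m^3 + 84*m^2 + 40*m - 60*r^3 + r^2*(288 - 34*m) + r*(16*m^2 + 318*m + 60)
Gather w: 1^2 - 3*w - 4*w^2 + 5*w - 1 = -4*w^2 + 2*w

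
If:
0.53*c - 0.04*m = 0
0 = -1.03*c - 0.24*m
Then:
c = 0.00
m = 0.00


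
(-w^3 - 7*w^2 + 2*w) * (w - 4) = -w^4 - 3*w^3 + 30*w^2 - 8*w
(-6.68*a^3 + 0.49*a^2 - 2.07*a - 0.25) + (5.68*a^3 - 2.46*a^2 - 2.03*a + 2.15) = -1.0*a^3 - 1.97*a^2 - 4.1*a + 1.9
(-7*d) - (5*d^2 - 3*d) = -5*d^2 - 4*d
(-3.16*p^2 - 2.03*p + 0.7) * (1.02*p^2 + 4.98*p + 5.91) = -3.2232*p^4 - 17.8074*p^3 - 28.071*p^2 - 8.5113*p + 4.137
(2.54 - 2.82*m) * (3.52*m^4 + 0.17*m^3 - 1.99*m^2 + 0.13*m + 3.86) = -9.9264*m^5 + 8.4614*m^4 + 6.0436*m^3 - 5.4212*m^2 - 10.555*m + 9.8044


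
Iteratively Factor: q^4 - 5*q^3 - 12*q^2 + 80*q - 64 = (q - 4)*(q^3 - q^2 - 16*q + 16) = (q - 4)^2*(q^2 + 3*q - 4) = (q - 4)^2*(q - 1)*(q + 4)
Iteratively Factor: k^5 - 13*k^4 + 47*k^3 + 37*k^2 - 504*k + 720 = (k - 4)*(k^4 - 9*k^3 + 11*k^2 + 81*k - 180) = (k - 4)*(k - 3)*(k^3 - 6*k^2 - 7*k + 60) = (k - 4)*(k - 3)*(k + 3)*(k^2 - 9*k + 20) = (k - 4)^2*(k - 3)*(k + 3)*(k - 5)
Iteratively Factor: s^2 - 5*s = (s - 5)*(s)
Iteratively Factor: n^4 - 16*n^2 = (n - 4)*(n^3 + 4*n^2) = n*(n - 4)*(n^2 + 4*n) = n*(n - 4)*(n + 4)*(n)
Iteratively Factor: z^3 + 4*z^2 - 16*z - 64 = (z + 4)*(z^2 - 16) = (z - 4)*(z + 4)*(z + 4)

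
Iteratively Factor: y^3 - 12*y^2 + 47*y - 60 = (y - 3)*(y^2 - 9*y + 20) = (y - 5)*(y - 3)*(y - 4)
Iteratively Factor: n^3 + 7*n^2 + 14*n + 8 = (n + 4)*(n^2 + 3*n + 2) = (n + 1)*(n + 4)*(n + 2)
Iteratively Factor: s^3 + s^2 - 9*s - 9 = (s + 1)*(s^2 - 9) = (s + 1)*(s + 3)*(s - 3)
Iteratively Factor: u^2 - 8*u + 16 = (u - 4)*(u - 4)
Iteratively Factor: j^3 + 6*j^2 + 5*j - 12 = (j + 3)*(j^2 + 3*j - 4) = (j + 3)*(j + 4)*(j - 1)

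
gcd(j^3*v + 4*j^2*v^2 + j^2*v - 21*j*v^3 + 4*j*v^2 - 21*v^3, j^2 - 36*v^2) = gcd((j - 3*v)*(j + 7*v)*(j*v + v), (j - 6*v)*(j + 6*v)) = 1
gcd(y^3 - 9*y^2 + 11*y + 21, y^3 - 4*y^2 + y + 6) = y^2 - 2*y - 3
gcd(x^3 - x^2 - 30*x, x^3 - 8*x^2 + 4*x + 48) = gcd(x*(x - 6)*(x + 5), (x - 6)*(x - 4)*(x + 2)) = x - 6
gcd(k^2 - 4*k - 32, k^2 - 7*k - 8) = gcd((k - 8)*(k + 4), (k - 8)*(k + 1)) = k - 8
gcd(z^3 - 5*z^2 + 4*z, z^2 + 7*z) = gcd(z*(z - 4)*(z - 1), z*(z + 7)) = z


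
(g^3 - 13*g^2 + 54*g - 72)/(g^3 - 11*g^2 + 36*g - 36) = (g - 4)/(g - 2)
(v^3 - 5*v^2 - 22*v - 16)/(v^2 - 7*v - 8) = v + 2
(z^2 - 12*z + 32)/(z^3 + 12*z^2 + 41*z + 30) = (z^2 - 12*z + 32)/(z^3 + 12*z^2 + 41*z + 30)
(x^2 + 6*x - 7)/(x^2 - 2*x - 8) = (-x^2 - 6*x + 7)/(-x^2 + 2*x + 8)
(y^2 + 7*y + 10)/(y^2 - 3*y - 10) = (y + 5)/(y - 5)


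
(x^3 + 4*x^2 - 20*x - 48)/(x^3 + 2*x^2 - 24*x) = (x + 2)/x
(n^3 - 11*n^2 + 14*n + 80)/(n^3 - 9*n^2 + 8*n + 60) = (n - 8)/(n - 6)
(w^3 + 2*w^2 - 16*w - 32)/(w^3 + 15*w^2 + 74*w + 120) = (w^2 - 2*w - 8)/(w^2 + 11*w + 30)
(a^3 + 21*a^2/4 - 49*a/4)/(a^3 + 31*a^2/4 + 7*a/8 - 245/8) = 2*a/(2*a + 5)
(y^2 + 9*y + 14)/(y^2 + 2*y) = (y + 7)/y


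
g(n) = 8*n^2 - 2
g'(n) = 16*n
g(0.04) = -1.99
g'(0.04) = 0.64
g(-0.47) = -0.23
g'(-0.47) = -7.52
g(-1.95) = 28.42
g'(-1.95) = -31.20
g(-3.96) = 123.45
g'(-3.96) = -63.36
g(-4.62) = 168.76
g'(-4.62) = -73.92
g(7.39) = 434.90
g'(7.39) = 118.24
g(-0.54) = 0.33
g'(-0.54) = -8.64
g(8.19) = 534.61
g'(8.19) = 131.04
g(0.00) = -2.00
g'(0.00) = 0.00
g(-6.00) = 286.00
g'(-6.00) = -96.00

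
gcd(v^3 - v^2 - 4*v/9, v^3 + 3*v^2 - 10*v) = v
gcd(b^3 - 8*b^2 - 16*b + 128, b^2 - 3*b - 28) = b + 4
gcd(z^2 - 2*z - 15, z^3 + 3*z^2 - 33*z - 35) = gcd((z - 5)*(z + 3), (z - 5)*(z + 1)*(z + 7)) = z - 5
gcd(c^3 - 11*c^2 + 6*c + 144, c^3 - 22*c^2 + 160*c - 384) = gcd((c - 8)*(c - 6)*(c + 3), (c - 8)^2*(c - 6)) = c^2 - 14*c + 48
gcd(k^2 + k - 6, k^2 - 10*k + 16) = k - 2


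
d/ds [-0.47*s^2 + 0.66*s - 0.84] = 0.66 - 0.94*s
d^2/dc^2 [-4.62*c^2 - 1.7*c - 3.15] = -9.24000000000000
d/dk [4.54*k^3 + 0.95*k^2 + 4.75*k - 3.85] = 13.62*k^2 + 1.9*k + 4.75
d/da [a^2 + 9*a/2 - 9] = 2*a + 9/2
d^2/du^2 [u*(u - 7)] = 2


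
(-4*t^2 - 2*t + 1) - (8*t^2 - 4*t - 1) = -12*t^2 + 2*t + 2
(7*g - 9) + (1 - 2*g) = 5*g - 8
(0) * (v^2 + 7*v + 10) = 0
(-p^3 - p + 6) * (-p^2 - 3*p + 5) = p^5 + 3*p^4 - 4*p^3 - 3*p^2 - 23*p + 30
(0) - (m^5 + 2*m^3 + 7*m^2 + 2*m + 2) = -m^5 - 2*m^3 - 7*m^2 - 2*m - 2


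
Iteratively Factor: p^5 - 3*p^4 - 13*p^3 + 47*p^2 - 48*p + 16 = (p - 1)*(p^4 - 2*p^3 - 15*p^2 + 32*p - 16) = (p - 1)^2*(p^3 - p^2 - 16*p + 16) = (p - 4)*(p - 1)^2*(p^2 + 3*p - 4) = (p - 4)*(p - 1)^3*(p + 4)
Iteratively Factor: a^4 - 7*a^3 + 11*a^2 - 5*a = (a - 1)*(a^3 - 6*a^2 + 5*a) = (a - 1)^2*(a^2 - 5*a) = a*(a - 1)^2*(a - 5)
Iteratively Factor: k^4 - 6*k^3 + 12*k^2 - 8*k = (k - 2)*(k^3 - 4*k^2 + 4*k) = (k - 2)^2*(k^2 - 2*k) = (k - 2)^3*(k)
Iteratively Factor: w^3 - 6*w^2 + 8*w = (w)*(w^2 - 6*w + 8) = w*(w - 4)*(w - 2)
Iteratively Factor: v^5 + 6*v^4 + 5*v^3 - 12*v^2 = (v)*(v^4 + 6*v^3 + 5*v^2 - 12*v) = v*(v + 3)*(v^3 + 3*v^2 - 4*v) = v^2*(v + 3)*(v^2 + 3*v - 4) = v^2*(v - 1)*(v + 3)*(v + 4)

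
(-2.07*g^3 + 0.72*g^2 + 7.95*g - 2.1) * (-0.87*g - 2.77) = 1.8009*g^4 + 5.1075*g^3 - 8.9109*g^2 - 20.1945*g + 5.817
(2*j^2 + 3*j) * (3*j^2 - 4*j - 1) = 6*j^4 + j^3 - 14*j^2 - 3*j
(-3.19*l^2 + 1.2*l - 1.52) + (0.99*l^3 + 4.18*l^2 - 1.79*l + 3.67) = 0.99*l^3 + 0.99*l^2 - 0.59*l + 2.15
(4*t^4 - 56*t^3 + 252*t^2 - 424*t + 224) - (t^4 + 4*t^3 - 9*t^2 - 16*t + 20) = 3*t^4 - 60*t^3 + 261*t^2 - 408*t + 204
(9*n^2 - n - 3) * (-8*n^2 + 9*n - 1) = -72*n^4 + 89*n^3 + 6*n^2 - 26*n + 3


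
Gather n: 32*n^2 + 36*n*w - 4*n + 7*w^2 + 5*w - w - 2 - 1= 32*n^2 + n*(36*w - 4) + 7*w^2 + 4*w - 3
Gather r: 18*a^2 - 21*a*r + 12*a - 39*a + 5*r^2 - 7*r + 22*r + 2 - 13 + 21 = 18*a^2 - 27*a + 5*r^2 + r*(15 - 21*a) + 10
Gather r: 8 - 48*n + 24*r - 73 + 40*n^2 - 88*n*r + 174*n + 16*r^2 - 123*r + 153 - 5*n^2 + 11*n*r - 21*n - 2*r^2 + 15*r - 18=35*n^2 + 105*n + 14*r^2 + r*(-77*n - 84) + 70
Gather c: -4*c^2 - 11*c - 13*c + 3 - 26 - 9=-4*c^2 - 24*c - 32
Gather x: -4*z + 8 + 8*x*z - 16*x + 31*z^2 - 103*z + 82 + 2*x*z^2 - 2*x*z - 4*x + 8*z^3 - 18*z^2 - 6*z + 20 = x*(2*z^2 + 6*z - 20) + 8*z^3 + 13*z^2 - 113*z + 110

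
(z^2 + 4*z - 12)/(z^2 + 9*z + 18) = (z - 2)/(z + 3)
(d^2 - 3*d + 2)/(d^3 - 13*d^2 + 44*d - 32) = (d - 2)/(d^2 - 12*d + 32)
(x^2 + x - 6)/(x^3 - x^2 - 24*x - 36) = (x - 2)/(x^2 - 4*x - 12)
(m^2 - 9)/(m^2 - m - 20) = (9 - m^2)/(-m^2 + m + 20)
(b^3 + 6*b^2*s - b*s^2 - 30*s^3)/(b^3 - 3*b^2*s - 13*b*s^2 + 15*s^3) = (b^2 + 3*b*s - 10*s^2)/(b^2 - 6*b*s + 5*s^2)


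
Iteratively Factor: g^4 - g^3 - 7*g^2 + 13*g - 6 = (g - 1)*(g^3 - 7*g + 6) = (g - 2)*(g - 1)*(g^2 + 2*g - 3) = (g - 2)*(g - 1)^2*(g + 3)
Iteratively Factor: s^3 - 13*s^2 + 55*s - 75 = (s - 3)*(s^2 - 10*s + 25) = (s - 5)*(s - 3)*(s - 5)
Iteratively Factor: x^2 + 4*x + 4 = (x + 2)*(x + 2)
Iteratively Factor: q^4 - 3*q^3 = (q)*(q^3 - 3*q^2) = q^2*(q^2 - 3*q) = q^2*(q - 3)*(q)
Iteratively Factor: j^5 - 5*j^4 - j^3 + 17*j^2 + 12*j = (j + 1)*(j^4 - 6*j^3 + 5*j^2 + 12*j) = (j - 4)*(j + 1)*(j^3 - 2*j^2 - 3*j) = j*(j - 4)*(j + 1)*(j^2 - 2*j - 3) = j*(j - 4)*(j - 3)*(j + 1)*(j + 1)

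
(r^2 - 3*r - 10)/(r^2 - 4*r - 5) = (r + 2)/(r + 1)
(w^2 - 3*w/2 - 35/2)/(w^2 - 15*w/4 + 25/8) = 4*(2*w^2 - 3*w - 35)/(8*w^2 - 30*w + 25)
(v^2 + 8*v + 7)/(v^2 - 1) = (v + 7)/(v - 1)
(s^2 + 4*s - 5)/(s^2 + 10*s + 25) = (s - 1)/(s + 5)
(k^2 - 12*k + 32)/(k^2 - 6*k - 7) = (-k^2 + 12*k - 32)/(-k^2 + 6*k + 7)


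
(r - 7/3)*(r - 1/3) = r^2 - 8*r/3 + 7/9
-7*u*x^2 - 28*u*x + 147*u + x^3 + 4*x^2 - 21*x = (-7*u + x)*(x - 3)*(x + 7)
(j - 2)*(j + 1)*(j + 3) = j^3 + 2*j^2 - 5*j - 6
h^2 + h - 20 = (h - 4)*(h + 5)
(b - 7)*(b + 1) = b^2 - 6*b - 7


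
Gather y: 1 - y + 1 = 2 - y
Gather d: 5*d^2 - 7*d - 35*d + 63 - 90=5*d^2 - 42*d - 27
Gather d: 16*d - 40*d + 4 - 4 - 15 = -24*d - 15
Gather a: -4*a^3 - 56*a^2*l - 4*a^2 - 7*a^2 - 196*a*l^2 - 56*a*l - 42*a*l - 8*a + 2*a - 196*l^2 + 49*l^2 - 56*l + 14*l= -4*a^3 + a^2*(-56*l - 11) + a*(-196*l^2 - 98*l - 6) - 147*l^2 - 42*l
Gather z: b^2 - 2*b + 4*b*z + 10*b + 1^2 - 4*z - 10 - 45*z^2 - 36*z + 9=b^2 + 8*b - 45*z^2 + z*(4*b - 40)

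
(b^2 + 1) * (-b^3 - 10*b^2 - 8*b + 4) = -b^5 - 10*b^4 - 9*b^3 - 6*b^2 - 8*b + 4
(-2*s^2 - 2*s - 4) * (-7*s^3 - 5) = 14*s^5 + 14*s^4 + 28*s^3 + 10*s^2 + 10*s + 20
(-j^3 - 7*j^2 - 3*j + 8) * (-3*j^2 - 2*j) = 3*j^5 + 23*j^4 + 23*j^3 - 18*j^2 - 16*j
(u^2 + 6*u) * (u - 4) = u^3 + 2*u^2 - 24*u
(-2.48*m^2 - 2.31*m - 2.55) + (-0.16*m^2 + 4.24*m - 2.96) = -2.64*m^2 + 1.93*m - 5.51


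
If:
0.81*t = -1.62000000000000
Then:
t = -2.00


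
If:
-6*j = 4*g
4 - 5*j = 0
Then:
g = -6/5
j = 4/5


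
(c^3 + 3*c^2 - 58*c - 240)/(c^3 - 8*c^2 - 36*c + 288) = (c + 5)/(c - 6)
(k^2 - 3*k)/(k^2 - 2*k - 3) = k/(k + 1)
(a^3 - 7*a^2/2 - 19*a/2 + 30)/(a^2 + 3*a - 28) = (2*a^2 + a - 15)/(2*(a + 7))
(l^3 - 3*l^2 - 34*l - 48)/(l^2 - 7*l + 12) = (l^3 - 3*l^2 - 34*l - 48)/(l^2 - 7*l + 12)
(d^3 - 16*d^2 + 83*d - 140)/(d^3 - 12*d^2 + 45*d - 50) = (d^2 - 11*d + 28)/(d^2 - 7*d + 10)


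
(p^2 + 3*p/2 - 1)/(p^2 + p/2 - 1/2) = (p + 2)/(p + 1)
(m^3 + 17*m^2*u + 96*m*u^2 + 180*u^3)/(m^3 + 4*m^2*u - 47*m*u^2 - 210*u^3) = (-m - 6*u)/(-m + 7*u)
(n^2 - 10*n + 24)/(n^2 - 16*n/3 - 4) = 3*(n - 4)/(3*n + 2)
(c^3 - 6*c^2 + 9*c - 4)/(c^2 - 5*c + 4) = c - 1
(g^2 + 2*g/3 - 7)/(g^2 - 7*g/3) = (g + 3)/g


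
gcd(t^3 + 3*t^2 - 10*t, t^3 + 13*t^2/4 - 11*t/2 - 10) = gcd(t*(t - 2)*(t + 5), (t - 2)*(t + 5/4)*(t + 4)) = t - 2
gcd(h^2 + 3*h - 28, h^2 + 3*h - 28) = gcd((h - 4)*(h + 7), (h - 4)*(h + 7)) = h^2 + 3*h - 28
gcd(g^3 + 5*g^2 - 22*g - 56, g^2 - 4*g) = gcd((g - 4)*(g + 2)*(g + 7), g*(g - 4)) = g - 4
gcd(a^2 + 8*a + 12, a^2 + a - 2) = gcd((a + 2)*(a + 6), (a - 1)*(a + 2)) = a + 2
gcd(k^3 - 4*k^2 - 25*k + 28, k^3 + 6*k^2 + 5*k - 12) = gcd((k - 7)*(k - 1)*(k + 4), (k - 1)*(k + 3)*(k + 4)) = k^2 + 3*k - 4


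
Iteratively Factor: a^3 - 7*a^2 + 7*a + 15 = (a + 1)*(a^2 - 8*a + 15) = (a - 3)*(a + 1)*(a - 5)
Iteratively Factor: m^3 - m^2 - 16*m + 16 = (m - 1)*(m^2 - 16) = (m - 4)*(m - 1)*(m + 4)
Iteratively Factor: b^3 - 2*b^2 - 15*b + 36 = (b - 3)*(b^2 + b - 12) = (b - 3)*(b + 4)*(b - 3)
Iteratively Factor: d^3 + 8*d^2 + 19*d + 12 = (d + 3)*(d^2 + 5*d + 4) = (d + 1)*(d + 3)*(d + 4)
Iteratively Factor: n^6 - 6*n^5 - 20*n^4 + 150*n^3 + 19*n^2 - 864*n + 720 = (n - 4)*(n^5 - 2*n^4 - 28*n^3 + 38*n^2 + 171*n - 180) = (n - 5)*(n - 4)*(n^4 + 3*n^3 - 13*n^2 - 27*n + 36) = (n - 5)*(n - 4)*(n + 3)*(n^3 - 13*n + 12) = (n - 5)*(n - 4)*(n + 3)*(n + 4)*(n^2 - 4*n + 3) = (n - 5)*(n - 4)*(n - 3)*(n + 3)*(n + 4)*(n - 1)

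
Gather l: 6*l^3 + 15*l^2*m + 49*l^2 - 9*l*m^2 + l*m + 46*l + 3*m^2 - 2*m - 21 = 6*l^3 + l^2*(15*m + 49) + l*(-9*m^2 + m + 46) + 3*m^2 - 2*m - 21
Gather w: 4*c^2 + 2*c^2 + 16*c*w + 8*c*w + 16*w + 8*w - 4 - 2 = 6*c^2 + w*(24*c + 24) - 6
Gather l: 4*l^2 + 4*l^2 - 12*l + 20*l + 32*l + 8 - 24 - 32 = 8*l^2 + 40*l - 48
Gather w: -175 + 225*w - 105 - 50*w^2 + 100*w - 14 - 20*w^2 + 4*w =-70*w^2 + 329*w - 294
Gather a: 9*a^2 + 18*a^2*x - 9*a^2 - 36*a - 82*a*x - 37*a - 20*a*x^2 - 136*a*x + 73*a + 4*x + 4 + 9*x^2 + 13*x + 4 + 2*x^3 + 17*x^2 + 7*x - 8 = 18*a^2*x + a*(-20*x^2 - 218*x) + 2*x^3 + 26*x^2 + 24*x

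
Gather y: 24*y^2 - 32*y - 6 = 24*y^2 - 32*y - 6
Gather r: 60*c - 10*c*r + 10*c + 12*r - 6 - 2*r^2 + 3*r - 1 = 70*c - 2*r^2 + r*(15 - 10*c) - 7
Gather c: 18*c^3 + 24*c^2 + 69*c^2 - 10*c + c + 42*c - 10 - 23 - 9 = 18*c^3 + 93*c^2 + 33*c - 42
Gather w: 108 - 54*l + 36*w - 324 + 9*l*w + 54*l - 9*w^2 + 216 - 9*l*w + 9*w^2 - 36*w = 0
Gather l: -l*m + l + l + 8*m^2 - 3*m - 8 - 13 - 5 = l*(2 - m) + 8*m^2 - 3*m - 26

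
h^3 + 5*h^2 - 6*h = h*(h - 1)*(h + 6)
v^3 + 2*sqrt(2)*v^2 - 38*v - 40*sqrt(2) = (v - 4*sqrt(2))*(v + sqrt(2))*(v + 5*sqrt(2))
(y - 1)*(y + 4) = y^2 + 3*y - 4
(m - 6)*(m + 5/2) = m^2 - 7*m/2 - 15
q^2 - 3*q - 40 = (q - 8)*(q + 5)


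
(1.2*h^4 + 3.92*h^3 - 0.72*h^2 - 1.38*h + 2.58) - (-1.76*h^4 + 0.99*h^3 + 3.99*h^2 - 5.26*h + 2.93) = 2.96*h^4 + 2.93*h^3 - 4.71*h^2 + 3.88*h - 0.35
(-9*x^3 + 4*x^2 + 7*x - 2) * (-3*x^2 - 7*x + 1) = 27*x^5 + 51*x^4 - 58*x^3 - 39*x^2 + 21*x - 2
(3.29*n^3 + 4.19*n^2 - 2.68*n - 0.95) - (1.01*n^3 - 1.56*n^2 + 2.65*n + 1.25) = 2.28*n^3 + 5.75*n^2 - 5.33*n - 2.2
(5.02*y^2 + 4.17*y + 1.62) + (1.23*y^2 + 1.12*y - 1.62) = 6.25*y^2 + 5.29*y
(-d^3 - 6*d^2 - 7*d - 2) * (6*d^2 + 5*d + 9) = -6*d^5 - 41*d^4 - 81*d^3 - 101*d^2 - 73*d - 18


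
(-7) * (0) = 0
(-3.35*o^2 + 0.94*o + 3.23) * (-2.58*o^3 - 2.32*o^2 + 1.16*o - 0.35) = 8.643*o^5 + 5.3468*o^4 - 14.4002*o^3 - 5.2307*o^2 + 3.4178*o - 1.1305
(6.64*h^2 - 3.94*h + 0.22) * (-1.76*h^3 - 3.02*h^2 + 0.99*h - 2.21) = -11.6864*h^5 - 13.1184*h^4 + 18.0852*h^3 - 19.2394*h^2 + 8.9252*h - 0.4862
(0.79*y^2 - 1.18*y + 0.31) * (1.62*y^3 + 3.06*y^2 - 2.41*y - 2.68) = 1.2798*y^5 + 0.5058*y^4 - 5.0125*y^3 + 1.6752*y^2 + 2.4153*y - 0.8308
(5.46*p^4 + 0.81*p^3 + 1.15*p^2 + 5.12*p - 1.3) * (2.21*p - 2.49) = 12.0666*p^5 - 11.8053*p^4 + 0.5246*p^3 + 8.4517*p^2 - 15.6218*p + 3.237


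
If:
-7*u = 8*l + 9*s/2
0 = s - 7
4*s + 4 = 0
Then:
No Solution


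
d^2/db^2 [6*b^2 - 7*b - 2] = 12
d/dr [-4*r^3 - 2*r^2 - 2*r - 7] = -12*r^2 - 4*r - 2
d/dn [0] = 0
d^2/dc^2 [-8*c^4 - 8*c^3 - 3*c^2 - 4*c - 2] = -96*c^2 - 48*c - 6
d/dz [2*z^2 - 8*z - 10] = 4*z - 8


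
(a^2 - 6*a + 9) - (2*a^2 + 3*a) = -a^2 - 9*a + 9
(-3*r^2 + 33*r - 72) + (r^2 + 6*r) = -2*r^2 + 39*r - 72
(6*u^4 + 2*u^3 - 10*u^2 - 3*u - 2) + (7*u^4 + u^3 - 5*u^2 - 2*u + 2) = 13*u^4 + 3*u^3 - 15*u^2 - 5*u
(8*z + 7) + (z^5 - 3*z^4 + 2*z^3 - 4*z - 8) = z^5 - 3*z^4 + 2*z^3 + 4*z - 1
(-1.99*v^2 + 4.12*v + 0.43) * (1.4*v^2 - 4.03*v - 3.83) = -2.786*v^4 + 13.7877*v^3 - 8.3799*v^2 - 17.5125*v - 1.6469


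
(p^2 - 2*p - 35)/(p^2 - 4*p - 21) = (p + 5)/(p + 3)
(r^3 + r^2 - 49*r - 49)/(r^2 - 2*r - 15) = (-r^3 - r^2 + 49*r + 49)/(-r^2 + 2*r + 15)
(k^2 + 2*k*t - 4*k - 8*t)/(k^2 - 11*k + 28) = (k + 2*t)/(k - 7)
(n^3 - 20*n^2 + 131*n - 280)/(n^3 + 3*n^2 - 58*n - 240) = (n^2 - 12*n + 35)/(n^2 + 11*n + 30)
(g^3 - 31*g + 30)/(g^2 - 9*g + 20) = (g^2 + 5*g - 6)/(g - 4)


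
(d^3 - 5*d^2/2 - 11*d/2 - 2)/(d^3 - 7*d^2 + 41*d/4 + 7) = 2*(d + 1)/(2*d - 7)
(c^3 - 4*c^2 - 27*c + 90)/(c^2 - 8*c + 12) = (c^2 + 2*c - 15)/(c - 2)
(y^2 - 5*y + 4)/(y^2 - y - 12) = (y - 1)/(y + 3)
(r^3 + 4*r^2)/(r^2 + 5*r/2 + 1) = 2*r^2*(r + 4)/(2*r^2 + 5*r + 2)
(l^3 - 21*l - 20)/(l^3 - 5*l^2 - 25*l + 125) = (l^2 + 5*l + 4)/(l^2 - 25)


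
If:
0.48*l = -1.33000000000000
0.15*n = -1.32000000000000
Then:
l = -2.77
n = -8.80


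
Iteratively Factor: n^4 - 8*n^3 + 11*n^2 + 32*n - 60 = (n - 2)*(n^3 - 6*n^2 - n + 30) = (n - 3)*(n - 2)*(n^2 - 3*n - 10) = (n - 3)*(n - 2)*(n + 2)*(n - 5)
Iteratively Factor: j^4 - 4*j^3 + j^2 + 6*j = (j - 2)*(j^3 - 2*j^2 - 3*j) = (j - 3)*(j - 2)*(j^2 + j) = (j - 3)*(j - 2)*(j + 1)*(j)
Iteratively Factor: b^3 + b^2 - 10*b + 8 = (b + 4)*(b^2 - 3*b + 2) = (b - 2)*(b + 4)*(b - 1)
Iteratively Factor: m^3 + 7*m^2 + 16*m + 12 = (m + 2)*(m^2 + 5*m + 6) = (m + 2)^2*(m + 3)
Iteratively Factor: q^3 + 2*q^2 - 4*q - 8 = (q + 2)*(q^2 - 4) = (q + 2)^2*(q - 2)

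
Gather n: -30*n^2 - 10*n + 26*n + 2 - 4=-30*n^2 + 16*n - 2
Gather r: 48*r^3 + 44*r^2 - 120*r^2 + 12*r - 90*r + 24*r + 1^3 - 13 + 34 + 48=48*r^3 - 76*r^2 - 54*r + 70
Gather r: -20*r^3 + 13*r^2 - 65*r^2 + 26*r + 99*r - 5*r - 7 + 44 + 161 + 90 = -20*r^3 - 52*r^2 + 120*r + 288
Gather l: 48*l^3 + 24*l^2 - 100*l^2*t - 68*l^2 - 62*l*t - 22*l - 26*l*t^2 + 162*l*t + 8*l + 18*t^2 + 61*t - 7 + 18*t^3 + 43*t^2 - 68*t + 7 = 48*l^3 + l^2*(-100*t - 44) + l*(-26*t^2 + 100*t - 14) + 18*t^3 + 61*t^2 - 7*t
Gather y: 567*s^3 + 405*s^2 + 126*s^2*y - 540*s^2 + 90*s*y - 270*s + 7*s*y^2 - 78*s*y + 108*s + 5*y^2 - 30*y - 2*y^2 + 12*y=567*s^3 - 135*s^2 - 162*s + y^2*(7*s + 3) + y*(126*s^2 + 12*s - 18)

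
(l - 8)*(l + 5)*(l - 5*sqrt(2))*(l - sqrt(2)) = l^4 - 6*sqrt(2)*l^3 - 3*l^3 - 30*l^2 + 18*sqrt(2)*l^2 - 30*l + 240*sqrt(2)*l - 400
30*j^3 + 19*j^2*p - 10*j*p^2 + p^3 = (-6*j + p)*(-5*j + p)*(j + p)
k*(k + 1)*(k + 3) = k^3 + 4*k^2 + 3*k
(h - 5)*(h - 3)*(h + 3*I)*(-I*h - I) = -I*h^4 + 3*h^3 + 7*I*h^3 - 21*h^2 - 7*I*h^2 + 21*h - 15*I*h + 45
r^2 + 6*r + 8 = (r + 2)*(r + 4)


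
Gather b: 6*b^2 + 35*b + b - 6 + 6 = 6*b^2 + 36*b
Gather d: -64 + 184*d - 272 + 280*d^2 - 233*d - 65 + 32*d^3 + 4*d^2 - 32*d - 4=32*d^3 + 284*d^2 - 81*d - 405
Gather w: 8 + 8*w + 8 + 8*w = 16*w + 16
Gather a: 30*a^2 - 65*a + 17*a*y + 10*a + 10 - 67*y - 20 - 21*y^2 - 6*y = 30*a^2 + a*(17*y - 55) - 21*y^2 - 73*y - 10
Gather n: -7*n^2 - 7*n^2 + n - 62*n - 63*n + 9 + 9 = -14*n^2 - 124*n + 18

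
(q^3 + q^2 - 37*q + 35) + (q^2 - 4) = q^3 + 2*q^2 - 37*q + 31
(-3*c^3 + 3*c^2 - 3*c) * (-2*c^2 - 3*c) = 6*c^5 + 3*c^4 - 3*c^3 + 9*c^2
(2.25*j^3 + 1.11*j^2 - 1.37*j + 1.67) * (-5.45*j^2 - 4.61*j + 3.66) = -12.2625*j^5 - 16.422*j^4 + 10.5844*j^3 + 1.2768*j^2 - 12.7129*j + 6.1122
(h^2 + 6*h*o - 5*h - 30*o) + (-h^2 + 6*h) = 6*h*o + h - 30*o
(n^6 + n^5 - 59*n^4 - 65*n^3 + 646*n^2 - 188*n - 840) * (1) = n^6 + n^5 - 59*n^4 - 65*n^3 + 646*n^2 - 188*n - 840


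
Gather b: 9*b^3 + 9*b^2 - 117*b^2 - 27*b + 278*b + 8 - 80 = 9*b^3 - 108*b^2 + 251*b - 72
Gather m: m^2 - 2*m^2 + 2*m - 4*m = -m^2 - 2*m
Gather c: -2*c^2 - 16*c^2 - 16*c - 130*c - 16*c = -18*c^2 - 162*c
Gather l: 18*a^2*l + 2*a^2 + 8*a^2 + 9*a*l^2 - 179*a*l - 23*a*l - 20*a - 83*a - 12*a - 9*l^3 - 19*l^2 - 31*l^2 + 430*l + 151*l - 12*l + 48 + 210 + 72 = 10*a^2 - 115*a - 9*l^3 + l^2*(9*a - 50) + l*(18*a^2 - 202*a + 569) + 330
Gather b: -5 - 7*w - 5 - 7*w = -14*w - 10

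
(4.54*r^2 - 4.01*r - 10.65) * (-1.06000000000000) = -4.8124*r^2 + 4.2506*r + 11.289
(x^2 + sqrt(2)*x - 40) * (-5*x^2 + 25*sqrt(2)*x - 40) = -5*x^4 + 20*sqrt(2)*x^3 + 210*x^2 - 1040*sqrt(2)*x + 1600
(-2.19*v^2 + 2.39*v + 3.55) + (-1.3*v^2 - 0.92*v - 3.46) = -3.49*v^2 + 1.47*v + 0.0899999999999999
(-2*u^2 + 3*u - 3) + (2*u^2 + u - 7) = 4*u - 10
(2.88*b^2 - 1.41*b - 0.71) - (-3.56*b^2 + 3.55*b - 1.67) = 6.44*b^2 - 4.96*b + 0.96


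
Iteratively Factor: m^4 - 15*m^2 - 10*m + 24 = (m + 2)*(m^3 - 2*m^2 - 11*m + 12) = (m - 4)*(m + 2)*(m^2 + 2*m - 3) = (m - 4)*(m + 2)*(m + 3)*(m - 1)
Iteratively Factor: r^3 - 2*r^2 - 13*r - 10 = (r - 5)*(r^2 + 3*r + 2) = (r - 5)*(r + 2)*(r + 1)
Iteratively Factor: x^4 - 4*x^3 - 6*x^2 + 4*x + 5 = (x + 1)*(x^3 - 5*x^2 - x + 5) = (x - 1)*(x + 1)*(x^2 - 4*x - 5) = (x - 1)*(x + 1)^2*(x - 5)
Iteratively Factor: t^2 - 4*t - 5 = (t + 1)*(t - 5)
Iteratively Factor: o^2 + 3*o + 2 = (o + 2)*(o + 1)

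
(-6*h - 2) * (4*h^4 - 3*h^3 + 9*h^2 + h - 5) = -24*h^5 + 10*h^4 - 48*h^3 - 24*h^2 + 28*h + 10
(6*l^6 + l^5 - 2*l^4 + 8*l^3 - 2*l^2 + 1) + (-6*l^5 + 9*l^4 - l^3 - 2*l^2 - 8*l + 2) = 6*l^6 - 5*l^5 + 7*l^4 + 7*l^3 - 4*l^2 - 8*l + 3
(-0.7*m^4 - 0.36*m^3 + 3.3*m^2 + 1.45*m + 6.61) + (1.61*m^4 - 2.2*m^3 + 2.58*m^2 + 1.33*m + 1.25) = 0.91*m^4 - 2.56*m^3 + 5.88*m^2 + 2.78*m + 7.86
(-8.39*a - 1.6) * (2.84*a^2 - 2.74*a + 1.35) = -23.8276*a^3 + 18.4446*a^2 - 6.9425*a - 2.16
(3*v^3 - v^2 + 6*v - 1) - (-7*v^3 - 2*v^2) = 10*v^3 + v^2 + 6*v - 1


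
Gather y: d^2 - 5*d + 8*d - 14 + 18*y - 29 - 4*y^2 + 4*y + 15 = d^2 + 3*d - 4*y^2 + 22*y - 28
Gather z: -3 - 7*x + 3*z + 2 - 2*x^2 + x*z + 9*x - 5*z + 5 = -2*x^2 + 2*x + z*(x - 2) + 4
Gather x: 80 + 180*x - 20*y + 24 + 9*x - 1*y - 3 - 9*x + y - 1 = 180*x - 20*y + 100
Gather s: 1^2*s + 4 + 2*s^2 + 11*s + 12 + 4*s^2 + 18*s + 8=6*s^2 + 30*s + 24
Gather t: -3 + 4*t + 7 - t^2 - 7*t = -t^2 - 3*t + 4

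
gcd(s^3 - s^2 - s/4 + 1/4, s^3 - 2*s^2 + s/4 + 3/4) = s^2 - s/2 - 1/2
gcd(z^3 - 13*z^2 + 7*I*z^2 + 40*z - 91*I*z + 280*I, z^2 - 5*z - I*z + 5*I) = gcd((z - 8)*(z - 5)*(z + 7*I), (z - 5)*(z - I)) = z - 5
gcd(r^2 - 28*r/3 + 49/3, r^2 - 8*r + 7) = r - 7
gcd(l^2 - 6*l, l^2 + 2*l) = l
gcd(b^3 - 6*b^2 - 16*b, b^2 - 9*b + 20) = 1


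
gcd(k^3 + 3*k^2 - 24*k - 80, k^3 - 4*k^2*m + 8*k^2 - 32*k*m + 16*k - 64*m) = k^2 + 8*k + 16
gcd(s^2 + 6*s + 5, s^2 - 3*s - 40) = s + 5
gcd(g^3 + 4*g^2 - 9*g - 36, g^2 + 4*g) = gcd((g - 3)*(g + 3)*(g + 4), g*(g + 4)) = g + 4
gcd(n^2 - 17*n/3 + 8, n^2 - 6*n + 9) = n - 3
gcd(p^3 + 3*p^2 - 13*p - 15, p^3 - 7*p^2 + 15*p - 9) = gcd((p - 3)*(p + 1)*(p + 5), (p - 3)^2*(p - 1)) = p - 3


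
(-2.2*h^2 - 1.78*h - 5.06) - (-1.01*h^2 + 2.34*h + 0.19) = -1.19*h^2 - 4.12*h - 5.25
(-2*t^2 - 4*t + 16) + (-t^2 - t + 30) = -3*t^2 - 5*t + 46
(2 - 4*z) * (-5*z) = 20*z^2 - 10*z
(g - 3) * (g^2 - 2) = g^3 - 3*g^2 - 2*g + 6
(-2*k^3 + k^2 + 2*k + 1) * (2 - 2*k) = 4*k^4 - 6*k^3 - 2*k^2 + 2*k + 2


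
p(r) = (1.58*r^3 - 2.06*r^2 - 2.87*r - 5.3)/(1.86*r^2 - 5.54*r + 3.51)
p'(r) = (5.54 - 3.72*r)*(1.58*r^3 - 2.06*r^2 - 2.87*r - 5.3)/(1.86*r^2 - 5.54*r + 3.51)^2 + (4.74*r^2 - 4.12*r - 2.87)/(1.86*r^2 - 5.54*r + 3.51)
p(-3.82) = -2.17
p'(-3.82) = 0.76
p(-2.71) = -1.37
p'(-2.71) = 0.67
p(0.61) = -9.07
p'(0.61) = -40.44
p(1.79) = 17.84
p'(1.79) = 33.61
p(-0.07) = -1.31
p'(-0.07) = -2.60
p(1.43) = 14.78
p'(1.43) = -6.88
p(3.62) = 4.12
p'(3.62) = 1.49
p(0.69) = -13.51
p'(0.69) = -76.15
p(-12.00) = -8.87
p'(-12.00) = 0.84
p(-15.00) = -11.40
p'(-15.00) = 0.84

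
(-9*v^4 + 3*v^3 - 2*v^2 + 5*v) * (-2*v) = 18*v^5 - 6*v^4 + 4*v^3 - 10*v^2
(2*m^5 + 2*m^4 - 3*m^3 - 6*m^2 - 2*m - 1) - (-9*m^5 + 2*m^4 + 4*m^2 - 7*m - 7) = 11*m^5 - 3*m^3 - 10*m^2 + 5*m + 6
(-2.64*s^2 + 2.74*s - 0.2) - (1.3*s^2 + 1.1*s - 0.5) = -3.94*s^2 + 1.64*s + 0.3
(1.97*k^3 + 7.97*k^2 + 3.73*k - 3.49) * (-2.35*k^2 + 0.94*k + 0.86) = -4.6295*k^5 - 16.8777*k^4 + 0.420500000000001*k^3 + 18.5619*k^2 - 0.0728000000000004*k - 3.0014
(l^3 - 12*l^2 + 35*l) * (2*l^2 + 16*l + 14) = 2*l^5 - 8*l^4 - 108*l^3 + 392*l^2 + 490*l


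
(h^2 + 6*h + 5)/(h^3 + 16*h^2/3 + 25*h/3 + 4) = 3*(h + 5)/(3*h^2 + 13*h + 12)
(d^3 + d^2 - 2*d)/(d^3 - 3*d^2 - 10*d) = (d - 1)/(d - 5)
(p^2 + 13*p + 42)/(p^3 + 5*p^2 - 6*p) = (p + 7)/(p*(p - 1))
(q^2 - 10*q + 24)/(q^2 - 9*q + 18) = (q - 4)/(q - 3)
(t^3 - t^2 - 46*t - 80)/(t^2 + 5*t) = t - 6 - 16/t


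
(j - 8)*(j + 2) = j^2 - 6*j - 16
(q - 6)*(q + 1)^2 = q^3 - 4*q^2 - 11*q - 6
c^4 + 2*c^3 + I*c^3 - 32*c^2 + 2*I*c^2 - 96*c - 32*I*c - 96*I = (c - 6)*(c + 4)^2*(c + I)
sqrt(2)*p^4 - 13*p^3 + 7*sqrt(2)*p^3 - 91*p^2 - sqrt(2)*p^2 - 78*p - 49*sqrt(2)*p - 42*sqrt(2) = (p + 1)*(p + 6)*(p - 7*sqrt(2))*(sqrt(2)*p + 1)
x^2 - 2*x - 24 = (x - 6)*(x + 4)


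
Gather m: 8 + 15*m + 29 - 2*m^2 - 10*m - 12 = -2*m^2 + 5*m + 25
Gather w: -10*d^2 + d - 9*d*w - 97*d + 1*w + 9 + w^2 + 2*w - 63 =-10*d^2 - 96*d + w^2 + w*(3 - 9*d) - 54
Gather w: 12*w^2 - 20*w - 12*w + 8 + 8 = 12*w^2 - 32*w + 16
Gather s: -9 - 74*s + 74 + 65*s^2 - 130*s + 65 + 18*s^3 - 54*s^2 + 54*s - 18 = 18*s^3 + 11*s^2 - 150*s + 112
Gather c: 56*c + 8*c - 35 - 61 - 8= 64*c - 104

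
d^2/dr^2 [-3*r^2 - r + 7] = -6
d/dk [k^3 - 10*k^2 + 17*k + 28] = 3*k^2 - 20*k + 17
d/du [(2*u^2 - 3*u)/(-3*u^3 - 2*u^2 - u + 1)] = (u*(2*u - 3)*(9*u^2 + 4*u + 1) + (3 - 4*u)*(3*u^3 + 2*u^2 + u - 1))/(3*u^3 + 2*u^2 + u - 1)^2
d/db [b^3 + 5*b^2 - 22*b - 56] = 3*b^2 + 10*b - 22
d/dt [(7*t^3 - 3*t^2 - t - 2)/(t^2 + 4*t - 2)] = (7*t^4 + 56*t^3 - 53*t^2 + 16*t + 10)/(t^4 + 8*t^3 + 12*t^2 - 16*t + 4)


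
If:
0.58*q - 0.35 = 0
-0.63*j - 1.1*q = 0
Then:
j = -1.05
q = 0.60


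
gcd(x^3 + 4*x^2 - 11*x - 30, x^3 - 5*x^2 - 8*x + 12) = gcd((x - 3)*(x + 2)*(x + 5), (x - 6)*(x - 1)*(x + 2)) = x + 2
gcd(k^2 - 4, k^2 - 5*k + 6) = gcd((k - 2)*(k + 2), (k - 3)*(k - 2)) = k - 2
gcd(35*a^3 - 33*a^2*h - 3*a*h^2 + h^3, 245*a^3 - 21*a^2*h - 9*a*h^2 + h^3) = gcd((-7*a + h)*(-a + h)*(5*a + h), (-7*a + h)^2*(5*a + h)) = 35*a^2 + 2*a*h - h^2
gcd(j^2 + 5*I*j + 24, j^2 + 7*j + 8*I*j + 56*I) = j + 8*I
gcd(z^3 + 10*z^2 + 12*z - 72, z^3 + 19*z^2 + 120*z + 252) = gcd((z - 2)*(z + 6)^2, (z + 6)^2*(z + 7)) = z^2 + 12*z + 36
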